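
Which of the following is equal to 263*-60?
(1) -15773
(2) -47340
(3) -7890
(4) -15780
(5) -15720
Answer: 4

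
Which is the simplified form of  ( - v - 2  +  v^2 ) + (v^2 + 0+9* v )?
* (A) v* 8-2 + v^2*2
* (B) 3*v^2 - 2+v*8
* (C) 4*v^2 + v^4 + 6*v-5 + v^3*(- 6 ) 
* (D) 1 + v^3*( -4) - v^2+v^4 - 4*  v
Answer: A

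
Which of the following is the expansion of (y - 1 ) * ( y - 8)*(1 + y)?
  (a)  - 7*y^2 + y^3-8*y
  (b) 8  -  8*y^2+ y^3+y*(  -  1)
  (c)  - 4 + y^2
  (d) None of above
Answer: b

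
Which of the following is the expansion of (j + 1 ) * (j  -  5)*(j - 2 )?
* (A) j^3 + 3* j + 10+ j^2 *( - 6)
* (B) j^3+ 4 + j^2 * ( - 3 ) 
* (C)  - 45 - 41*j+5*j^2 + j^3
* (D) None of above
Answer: A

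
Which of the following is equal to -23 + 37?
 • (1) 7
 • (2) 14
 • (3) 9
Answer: 2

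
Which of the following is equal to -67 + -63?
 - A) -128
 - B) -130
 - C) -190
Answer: B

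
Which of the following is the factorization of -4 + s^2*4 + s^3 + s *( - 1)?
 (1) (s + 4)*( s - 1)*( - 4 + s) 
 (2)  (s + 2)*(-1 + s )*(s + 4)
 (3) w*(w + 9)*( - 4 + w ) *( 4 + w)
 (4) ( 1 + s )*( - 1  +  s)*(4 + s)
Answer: 4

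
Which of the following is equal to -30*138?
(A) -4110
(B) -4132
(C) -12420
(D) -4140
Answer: D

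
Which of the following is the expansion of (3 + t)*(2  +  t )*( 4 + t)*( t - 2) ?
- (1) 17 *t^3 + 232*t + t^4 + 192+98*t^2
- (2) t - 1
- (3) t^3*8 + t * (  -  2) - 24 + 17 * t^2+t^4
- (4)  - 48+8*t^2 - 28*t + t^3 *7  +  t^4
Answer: 4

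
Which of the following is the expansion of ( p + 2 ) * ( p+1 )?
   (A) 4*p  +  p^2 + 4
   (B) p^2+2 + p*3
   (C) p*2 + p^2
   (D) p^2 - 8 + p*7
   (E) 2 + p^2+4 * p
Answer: B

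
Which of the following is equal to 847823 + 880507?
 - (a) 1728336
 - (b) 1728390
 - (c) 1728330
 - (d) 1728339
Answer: c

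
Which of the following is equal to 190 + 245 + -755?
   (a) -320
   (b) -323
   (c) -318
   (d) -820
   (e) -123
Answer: a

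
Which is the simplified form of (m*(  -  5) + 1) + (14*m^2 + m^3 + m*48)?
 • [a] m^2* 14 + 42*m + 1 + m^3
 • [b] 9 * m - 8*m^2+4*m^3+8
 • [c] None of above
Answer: c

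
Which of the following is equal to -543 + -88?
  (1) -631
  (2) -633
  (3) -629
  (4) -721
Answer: 1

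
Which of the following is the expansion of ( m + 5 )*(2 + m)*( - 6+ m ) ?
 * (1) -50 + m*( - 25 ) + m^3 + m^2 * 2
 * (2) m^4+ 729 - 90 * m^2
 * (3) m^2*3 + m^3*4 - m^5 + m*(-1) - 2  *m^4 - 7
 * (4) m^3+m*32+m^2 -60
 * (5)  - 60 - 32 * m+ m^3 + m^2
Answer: 5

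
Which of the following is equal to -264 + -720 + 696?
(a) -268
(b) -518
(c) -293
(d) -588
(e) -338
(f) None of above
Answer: f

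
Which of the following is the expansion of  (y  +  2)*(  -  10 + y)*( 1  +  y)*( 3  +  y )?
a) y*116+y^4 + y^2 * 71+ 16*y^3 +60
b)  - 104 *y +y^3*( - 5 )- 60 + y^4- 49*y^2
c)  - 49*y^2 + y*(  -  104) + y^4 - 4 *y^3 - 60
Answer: c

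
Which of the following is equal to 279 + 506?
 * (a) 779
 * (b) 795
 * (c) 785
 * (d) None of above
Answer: c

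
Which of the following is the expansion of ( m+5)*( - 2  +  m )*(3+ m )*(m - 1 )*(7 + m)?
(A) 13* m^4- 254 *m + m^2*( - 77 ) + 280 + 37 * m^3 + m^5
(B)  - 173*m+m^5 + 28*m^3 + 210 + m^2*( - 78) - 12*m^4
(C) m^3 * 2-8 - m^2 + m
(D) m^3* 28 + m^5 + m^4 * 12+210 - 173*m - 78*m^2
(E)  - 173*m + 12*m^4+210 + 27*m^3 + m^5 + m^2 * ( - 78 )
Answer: D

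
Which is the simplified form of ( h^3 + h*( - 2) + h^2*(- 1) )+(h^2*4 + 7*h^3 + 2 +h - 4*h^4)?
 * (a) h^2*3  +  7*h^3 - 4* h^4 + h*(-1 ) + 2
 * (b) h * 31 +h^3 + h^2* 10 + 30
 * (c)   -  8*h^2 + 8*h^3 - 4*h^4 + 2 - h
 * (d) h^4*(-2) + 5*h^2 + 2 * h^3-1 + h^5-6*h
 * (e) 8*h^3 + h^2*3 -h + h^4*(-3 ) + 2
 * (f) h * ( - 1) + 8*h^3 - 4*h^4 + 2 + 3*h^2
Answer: f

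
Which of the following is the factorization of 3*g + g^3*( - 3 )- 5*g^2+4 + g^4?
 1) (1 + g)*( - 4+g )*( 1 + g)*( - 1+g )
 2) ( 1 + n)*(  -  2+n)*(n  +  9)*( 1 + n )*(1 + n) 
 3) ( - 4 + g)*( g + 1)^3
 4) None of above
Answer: 1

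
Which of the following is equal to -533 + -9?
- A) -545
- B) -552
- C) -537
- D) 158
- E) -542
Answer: E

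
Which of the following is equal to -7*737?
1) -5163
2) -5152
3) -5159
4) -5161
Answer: 3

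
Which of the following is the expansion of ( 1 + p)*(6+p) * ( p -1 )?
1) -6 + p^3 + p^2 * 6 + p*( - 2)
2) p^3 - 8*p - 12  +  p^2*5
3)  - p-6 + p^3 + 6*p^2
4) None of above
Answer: 3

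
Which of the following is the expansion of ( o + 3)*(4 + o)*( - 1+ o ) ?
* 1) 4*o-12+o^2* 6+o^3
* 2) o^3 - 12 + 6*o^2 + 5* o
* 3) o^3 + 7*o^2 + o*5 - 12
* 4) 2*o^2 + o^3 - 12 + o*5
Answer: 2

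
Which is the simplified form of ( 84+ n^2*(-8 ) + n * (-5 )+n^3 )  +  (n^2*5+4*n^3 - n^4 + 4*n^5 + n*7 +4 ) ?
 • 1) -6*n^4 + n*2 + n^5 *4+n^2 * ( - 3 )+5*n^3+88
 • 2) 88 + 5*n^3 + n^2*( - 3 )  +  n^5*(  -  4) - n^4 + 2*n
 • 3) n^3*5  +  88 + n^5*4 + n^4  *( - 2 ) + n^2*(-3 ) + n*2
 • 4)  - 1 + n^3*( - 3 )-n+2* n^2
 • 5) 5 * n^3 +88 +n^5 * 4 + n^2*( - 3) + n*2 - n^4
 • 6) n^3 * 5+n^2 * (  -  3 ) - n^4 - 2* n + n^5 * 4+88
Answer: 5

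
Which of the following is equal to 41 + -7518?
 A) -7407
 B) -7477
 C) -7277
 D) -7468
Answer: B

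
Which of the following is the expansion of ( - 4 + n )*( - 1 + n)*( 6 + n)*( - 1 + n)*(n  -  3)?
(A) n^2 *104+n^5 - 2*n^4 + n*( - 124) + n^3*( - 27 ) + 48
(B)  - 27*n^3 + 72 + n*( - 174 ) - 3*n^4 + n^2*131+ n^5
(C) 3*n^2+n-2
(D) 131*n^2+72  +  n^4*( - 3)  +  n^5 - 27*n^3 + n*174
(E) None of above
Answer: B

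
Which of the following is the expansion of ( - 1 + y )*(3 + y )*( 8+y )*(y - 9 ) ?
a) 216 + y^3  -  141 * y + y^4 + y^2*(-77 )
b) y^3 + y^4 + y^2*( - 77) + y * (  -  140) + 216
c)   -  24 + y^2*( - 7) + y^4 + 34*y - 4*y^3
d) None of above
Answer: a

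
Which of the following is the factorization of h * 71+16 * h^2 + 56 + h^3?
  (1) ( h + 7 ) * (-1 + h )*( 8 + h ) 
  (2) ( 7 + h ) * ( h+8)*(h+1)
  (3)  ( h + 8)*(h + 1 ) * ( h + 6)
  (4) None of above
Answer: 2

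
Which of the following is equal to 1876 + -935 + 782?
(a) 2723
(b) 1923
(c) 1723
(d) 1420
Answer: c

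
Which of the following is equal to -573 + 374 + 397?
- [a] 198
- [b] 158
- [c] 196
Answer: a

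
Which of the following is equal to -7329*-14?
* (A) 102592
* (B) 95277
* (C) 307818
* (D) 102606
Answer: D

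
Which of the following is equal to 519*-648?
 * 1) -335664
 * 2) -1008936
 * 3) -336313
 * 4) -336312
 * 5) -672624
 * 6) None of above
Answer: 4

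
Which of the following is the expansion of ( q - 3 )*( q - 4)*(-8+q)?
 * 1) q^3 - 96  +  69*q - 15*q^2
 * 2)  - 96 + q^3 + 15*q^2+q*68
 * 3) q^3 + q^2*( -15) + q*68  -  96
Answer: 3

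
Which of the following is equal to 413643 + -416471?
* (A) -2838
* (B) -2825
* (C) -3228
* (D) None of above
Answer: D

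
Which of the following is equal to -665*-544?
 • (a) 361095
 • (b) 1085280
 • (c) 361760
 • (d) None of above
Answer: c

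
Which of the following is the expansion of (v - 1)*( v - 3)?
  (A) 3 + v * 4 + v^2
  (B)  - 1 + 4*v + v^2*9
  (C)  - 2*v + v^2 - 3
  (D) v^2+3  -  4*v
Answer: D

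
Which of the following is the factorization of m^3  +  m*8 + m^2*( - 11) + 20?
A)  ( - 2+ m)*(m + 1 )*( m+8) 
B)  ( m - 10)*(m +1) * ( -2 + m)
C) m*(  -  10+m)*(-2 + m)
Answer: B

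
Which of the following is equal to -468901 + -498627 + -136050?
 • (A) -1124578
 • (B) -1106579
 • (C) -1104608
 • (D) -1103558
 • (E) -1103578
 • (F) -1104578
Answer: E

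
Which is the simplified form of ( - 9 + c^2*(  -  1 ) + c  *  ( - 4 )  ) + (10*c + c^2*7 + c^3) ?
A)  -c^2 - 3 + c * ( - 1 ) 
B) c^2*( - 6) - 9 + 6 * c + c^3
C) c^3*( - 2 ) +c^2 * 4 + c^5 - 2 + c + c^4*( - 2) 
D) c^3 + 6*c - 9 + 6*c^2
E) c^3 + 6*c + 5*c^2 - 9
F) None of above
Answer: D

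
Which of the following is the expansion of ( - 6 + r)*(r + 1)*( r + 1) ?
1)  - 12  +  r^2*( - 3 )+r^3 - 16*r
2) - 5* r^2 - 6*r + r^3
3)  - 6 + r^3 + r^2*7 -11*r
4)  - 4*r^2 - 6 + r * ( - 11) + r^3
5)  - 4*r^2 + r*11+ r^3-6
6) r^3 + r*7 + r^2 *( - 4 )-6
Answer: 4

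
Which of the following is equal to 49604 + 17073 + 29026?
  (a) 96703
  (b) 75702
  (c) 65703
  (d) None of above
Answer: d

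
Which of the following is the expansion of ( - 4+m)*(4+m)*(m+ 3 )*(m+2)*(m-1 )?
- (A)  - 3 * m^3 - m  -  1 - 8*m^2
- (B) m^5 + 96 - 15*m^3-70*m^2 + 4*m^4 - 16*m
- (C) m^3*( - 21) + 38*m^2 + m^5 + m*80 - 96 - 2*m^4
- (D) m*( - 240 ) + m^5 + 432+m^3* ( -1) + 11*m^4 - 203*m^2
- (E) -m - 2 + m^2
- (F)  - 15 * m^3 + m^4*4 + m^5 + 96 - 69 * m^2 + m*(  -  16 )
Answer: B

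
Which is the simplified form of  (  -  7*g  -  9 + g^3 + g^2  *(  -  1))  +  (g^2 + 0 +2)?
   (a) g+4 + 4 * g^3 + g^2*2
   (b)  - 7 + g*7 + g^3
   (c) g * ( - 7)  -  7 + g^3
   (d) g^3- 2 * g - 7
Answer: c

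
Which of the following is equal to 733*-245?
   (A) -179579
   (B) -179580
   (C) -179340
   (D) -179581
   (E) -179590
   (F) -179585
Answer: F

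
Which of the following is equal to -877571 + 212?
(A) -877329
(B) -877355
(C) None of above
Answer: C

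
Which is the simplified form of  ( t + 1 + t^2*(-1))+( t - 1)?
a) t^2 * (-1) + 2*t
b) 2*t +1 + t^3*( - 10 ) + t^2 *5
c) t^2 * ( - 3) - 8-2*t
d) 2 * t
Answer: a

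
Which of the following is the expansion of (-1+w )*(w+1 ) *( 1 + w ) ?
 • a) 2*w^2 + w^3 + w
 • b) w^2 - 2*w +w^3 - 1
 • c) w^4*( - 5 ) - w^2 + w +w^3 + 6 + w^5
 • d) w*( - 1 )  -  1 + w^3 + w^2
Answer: d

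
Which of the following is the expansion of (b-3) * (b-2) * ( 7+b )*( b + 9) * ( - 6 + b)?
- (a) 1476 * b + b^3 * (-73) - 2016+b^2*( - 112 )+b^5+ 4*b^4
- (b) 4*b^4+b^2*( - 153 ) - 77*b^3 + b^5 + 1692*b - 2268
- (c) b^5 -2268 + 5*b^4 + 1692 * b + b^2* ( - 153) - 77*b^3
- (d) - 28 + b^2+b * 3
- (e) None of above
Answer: c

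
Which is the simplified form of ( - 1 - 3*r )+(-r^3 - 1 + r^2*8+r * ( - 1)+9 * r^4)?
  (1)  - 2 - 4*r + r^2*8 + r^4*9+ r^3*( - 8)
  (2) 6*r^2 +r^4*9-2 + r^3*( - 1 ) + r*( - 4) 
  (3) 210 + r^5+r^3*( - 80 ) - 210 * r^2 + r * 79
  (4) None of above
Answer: 4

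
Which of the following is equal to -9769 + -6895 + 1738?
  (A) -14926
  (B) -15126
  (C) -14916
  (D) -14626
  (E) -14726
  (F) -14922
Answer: A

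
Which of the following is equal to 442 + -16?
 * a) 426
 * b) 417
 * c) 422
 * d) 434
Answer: a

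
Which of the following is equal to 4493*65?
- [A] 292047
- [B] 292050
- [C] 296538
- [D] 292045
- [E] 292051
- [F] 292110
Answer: D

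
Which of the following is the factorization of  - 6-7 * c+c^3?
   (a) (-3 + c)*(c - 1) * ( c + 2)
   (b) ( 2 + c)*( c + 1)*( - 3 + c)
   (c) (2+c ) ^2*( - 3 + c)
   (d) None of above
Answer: b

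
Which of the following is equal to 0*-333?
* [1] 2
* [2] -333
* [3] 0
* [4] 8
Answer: 3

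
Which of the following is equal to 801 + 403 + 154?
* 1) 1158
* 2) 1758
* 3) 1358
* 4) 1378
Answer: 3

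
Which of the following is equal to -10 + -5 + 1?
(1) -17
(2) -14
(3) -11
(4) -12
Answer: 2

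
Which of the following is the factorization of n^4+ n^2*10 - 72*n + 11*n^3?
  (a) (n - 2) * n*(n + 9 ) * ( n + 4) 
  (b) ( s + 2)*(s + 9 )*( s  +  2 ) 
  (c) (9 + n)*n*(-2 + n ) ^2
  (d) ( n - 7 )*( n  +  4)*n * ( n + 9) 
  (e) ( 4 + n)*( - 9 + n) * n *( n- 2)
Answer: a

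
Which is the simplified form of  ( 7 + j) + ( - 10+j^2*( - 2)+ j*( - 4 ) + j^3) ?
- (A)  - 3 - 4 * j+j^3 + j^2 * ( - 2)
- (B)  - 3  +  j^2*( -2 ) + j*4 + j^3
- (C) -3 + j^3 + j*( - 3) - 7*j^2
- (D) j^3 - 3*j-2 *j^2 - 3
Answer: D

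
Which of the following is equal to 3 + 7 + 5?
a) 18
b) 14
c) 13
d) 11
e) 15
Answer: e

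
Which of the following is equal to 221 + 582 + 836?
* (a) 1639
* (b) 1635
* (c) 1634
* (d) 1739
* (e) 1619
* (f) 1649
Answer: a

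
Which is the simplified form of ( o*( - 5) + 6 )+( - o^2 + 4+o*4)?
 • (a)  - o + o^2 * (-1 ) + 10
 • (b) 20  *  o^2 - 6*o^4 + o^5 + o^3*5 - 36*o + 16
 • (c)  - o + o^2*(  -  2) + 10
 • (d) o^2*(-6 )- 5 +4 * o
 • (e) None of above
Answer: a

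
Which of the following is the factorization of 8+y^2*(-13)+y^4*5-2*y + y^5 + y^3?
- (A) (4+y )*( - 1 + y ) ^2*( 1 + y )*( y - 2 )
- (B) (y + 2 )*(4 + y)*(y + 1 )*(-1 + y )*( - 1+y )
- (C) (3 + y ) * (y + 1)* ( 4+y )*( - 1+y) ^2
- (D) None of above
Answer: B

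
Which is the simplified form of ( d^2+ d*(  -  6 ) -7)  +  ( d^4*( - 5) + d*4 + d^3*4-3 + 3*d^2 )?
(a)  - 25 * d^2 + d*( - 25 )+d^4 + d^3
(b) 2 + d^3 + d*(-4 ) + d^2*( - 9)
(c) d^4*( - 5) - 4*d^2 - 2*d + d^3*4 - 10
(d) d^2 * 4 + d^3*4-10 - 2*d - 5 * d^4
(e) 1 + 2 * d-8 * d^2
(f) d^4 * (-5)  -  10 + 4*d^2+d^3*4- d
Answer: d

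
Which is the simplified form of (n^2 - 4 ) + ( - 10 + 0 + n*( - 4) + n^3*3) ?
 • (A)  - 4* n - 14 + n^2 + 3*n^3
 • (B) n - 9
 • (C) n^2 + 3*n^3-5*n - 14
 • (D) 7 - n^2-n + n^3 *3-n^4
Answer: A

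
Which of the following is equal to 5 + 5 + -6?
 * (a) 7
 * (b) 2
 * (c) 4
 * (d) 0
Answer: c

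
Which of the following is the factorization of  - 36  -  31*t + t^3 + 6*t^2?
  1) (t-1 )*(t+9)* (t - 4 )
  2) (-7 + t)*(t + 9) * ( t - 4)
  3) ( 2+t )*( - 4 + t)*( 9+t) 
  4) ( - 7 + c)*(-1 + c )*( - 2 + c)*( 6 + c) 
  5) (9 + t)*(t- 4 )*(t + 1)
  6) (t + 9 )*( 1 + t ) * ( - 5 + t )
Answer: 5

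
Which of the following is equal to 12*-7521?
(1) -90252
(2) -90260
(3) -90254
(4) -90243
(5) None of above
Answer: 1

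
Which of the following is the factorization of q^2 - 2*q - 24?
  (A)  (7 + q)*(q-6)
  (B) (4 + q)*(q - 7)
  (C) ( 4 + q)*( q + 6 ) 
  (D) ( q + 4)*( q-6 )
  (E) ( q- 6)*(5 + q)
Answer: D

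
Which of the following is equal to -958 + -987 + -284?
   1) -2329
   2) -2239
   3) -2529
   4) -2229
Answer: 4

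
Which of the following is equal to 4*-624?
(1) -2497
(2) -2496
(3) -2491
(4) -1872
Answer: 2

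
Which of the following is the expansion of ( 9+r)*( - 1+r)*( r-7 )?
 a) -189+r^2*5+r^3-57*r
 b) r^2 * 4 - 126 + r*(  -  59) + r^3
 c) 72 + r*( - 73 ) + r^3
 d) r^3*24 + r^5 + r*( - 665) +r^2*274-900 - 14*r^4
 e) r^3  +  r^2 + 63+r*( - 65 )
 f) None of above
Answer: e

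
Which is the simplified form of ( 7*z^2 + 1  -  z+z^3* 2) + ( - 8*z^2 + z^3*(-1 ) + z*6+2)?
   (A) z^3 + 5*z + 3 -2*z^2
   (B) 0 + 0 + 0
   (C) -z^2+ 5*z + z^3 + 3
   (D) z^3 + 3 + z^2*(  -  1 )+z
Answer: C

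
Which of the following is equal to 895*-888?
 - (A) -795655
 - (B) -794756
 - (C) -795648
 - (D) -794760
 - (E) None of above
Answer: D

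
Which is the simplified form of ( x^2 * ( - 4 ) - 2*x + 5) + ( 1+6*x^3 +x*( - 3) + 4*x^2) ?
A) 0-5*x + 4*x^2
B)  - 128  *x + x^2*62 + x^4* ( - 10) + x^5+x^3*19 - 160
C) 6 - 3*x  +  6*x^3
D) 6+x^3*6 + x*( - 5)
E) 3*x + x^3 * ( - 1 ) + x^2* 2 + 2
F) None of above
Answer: D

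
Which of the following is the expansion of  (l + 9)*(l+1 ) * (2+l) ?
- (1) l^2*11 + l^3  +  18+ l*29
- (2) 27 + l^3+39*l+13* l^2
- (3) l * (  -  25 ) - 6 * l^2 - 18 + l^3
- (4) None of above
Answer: 4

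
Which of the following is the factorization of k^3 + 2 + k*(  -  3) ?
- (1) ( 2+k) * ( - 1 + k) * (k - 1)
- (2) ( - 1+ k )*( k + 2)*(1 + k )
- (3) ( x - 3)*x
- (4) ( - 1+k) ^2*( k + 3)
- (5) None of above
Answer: 1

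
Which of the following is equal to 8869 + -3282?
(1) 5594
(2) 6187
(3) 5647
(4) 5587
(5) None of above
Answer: 4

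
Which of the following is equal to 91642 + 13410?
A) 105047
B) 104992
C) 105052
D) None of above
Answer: C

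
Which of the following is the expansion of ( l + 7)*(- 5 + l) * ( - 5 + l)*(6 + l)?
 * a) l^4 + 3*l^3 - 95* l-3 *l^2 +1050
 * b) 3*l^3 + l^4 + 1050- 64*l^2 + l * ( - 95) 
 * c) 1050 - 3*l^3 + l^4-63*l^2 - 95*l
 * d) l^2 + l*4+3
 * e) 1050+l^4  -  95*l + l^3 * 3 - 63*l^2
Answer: e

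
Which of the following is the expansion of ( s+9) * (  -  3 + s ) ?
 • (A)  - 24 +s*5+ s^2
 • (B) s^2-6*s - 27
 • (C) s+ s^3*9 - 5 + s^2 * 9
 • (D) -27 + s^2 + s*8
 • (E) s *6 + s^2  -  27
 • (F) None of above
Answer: E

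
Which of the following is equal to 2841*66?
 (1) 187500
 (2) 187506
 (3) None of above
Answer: 2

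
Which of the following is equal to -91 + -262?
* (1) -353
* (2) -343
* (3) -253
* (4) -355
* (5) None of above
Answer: 1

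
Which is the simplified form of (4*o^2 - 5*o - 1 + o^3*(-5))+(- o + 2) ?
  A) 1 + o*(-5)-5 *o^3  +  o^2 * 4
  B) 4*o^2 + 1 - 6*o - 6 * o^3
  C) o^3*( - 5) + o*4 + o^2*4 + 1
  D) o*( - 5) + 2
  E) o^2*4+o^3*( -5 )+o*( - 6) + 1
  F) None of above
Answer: E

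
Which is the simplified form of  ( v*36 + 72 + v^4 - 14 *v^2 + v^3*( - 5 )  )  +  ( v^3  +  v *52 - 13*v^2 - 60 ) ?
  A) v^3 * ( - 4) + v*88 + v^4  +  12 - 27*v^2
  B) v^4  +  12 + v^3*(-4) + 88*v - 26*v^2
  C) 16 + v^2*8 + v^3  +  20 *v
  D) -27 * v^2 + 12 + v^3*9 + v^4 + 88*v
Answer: A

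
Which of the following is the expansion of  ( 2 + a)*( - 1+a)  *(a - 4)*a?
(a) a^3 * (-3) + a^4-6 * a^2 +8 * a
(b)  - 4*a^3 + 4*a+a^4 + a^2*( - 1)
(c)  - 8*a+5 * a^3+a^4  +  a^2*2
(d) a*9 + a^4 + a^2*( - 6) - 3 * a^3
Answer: a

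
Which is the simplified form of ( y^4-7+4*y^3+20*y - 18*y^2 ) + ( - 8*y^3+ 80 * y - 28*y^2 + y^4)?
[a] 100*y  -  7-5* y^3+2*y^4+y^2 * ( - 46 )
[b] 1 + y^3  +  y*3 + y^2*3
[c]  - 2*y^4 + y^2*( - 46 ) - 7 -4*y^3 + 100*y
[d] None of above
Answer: d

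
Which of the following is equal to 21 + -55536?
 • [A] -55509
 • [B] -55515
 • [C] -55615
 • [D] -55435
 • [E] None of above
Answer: B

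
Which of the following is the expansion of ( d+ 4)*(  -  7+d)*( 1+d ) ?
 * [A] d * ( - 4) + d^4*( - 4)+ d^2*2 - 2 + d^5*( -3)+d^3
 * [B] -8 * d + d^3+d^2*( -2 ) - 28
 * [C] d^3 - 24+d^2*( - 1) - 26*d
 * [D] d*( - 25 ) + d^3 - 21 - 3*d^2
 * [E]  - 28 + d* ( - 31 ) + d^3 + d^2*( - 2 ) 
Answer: E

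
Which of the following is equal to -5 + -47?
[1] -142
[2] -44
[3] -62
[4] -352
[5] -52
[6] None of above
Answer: 5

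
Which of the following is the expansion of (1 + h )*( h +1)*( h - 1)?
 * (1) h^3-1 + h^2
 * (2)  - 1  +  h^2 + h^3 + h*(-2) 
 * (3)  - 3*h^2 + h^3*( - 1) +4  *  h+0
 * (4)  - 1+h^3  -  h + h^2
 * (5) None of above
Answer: 4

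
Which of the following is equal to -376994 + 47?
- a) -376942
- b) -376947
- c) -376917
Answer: b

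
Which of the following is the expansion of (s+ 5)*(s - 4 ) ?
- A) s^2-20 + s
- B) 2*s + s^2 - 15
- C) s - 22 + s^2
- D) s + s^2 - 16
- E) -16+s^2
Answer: A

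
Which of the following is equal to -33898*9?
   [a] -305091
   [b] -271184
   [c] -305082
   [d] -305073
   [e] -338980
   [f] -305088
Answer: c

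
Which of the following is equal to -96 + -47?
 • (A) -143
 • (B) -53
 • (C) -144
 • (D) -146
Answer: A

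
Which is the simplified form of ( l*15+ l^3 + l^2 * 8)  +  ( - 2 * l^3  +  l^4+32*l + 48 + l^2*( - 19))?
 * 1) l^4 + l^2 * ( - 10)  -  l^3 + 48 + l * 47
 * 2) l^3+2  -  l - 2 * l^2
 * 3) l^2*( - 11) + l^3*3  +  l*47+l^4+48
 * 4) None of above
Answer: 4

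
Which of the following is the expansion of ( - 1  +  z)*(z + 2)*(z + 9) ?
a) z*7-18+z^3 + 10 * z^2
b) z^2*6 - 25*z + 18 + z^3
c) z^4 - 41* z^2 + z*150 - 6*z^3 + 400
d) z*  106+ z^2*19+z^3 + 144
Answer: a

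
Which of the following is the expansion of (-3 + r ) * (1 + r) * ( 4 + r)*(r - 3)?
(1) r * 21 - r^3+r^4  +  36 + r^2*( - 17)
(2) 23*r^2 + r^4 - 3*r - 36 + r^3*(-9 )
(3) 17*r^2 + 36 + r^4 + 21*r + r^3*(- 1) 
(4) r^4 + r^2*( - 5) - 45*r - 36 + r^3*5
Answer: 1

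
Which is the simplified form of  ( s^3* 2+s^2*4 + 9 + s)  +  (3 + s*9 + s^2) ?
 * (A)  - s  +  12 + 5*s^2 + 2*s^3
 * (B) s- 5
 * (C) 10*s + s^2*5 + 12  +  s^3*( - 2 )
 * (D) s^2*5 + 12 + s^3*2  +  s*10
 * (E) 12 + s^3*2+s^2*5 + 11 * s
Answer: D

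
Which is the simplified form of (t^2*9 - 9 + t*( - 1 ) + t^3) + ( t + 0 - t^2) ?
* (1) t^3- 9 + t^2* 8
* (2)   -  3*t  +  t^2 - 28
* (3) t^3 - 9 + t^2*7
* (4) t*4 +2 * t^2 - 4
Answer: 1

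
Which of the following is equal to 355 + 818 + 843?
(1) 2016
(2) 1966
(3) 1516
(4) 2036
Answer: 1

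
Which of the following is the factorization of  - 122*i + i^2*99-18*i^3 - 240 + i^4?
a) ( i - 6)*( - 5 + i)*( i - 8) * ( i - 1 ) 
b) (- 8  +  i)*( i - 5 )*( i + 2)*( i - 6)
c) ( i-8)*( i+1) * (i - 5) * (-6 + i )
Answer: c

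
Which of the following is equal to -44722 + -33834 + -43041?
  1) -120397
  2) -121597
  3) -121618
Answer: 2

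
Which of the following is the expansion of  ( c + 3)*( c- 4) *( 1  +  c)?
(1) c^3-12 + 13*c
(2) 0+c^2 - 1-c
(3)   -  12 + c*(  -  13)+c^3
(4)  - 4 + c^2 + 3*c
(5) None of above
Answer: 3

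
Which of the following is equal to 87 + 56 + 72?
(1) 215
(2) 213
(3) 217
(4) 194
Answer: 1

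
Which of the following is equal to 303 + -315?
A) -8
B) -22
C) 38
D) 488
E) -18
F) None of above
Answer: F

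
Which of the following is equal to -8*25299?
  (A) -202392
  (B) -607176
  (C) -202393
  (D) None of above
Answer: A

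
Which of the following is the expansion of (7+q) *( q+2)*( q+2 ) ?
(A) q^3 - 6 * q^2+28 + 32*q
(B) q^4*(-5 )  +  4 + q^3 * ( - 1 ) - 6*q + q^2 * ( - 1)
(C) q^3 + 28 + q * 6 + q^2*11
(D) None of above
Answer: D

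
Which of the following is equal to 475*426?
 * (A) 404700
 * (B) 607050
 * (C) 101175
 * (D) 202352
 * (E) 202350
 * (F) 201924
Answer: E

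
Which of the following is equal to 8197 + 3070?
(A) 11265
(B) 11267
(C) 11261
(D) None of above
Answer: B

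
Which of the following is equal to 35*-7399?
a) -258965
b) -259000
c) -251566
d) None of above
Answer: a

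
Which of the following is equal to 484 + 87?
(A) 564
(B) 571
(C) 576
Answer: B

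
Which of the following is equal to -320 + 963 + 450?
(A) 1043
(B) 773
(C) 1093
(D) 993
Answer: C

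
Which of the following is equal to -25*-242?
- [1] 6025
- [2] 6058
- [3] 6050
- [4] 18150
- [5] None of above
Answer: 3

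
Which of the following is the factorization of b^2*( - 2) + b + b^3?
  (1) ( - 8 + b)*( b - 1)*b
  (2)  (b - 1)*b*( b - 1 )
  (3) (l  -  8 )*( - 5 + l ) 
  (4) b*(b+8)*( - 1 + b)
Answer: 2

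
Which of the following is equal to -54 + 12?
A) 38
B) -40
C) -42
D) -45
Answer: C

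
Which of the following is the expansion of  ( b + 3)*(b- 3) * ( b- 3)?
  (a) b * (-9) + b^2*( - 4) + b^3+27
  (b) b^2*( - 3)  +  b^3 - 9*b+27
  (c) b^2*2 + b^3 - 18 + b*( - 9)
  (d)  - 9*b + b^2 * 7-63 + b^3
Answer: b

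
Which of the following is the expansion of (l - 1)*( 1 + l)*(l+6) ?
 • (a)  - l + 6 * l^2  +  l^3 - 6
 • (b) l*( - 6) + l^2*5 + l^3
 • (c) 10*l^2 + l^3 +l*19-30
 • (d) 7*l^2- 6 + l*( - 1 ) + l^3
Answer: a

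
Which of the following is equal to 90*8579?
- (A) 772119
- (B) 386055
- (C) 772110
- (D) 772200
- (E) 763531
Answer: C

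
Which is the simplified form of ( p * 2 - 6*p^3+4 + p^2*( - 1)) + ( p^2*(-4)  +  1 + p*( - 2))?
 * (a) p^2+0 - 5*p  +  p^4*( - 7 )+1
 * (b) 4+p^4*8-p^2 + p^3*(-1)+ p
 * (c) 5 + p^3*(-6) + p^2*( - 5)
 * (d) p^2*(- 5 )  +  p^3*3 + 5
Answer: c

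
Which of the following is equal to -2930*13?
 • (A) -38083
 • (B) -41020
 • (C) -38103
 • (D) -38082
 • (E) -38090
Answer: E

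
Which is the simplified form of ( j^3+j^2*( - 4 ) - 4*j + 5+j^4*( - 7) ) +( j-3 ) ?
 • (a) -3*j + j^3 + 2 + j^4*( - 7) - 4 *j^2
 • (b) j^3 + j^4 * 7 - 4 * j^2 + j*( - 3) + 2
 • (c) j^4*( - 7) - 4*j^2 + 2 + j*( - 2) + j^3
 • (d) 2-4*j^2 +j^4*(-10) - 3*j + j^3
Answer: a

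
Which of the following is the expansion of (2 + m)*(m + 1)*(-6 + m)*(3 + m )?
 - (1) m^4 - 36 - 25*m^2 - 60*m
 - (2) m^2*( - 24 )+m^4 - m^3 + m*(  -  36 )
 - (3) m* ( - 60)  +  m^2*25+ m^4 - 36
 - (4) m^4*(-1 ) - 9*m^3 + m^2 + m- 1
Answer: 1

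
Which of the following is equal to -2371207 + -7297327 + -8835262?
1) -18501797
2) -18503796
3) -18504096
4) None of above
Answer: 2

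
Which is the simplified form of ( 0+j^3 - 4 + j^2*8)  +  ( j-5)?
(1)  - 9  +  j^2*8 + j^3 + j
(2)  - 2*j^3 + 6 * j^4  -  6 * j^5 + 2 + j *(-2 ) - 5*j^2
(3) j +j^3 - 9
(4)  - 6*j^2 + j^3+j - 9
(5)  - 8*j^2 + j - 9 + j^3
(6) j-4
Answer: 1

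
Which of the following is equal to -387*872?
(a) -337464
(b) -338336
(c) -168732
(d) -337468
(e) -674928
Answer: a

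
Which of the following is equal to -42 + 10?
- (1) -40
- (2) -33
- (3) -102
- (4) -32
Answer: 4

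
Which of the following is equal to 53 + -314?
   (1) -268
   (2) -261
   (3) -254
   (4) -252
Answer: 2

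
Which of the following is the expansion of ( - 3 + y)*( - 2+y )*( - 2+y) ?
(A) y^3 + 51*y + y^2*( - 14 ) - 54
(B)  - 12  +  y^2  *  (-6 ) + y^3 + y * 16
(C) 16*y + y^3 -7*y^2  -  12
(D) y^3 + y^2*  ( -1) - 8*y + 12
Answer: C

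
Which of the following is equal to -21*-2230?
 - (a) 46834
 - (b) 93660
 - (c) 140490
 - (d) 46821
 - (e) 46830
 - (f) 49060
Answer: e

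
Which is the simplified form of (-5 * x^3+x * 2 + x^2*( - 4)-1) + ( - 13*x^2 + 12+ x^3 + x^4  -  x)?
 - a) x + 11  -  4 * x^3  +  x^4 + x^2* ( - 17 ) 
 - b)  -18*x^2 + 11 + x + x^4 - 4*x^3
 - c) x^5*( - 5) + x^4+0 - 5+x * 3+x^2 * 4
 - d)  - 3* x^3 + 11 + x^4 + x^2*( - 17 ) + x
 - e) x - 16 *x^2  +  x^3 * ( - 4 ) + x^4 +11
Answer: a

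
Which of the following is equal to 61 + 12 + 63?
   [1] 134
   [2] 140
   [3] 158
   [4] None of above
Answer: 4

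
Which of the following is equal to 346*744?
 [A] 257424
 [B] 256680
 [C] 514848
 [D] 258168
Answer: A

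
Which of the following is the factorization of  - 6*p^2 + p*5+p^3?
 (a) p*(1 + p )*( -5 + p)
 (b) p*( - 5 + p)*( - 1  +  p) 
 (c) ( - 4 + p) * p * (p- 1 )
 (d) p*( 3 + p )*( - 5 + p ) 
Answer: b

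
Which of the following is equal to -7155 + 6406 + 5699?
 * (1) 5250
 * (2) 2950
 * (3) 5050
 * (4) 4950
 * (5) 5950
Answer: 4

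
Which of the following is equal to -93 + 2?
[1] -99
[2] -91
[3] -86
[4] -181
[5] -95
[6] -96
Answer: 2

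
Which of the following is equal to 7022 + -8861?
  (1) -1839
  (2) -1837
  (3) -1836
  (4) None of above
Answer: 1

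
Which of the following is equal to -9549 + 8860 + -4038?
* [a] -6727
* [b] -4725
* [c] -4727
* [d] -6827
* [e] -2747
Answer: c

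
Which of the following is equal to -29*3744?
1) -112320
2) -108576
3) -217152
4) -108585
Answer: 2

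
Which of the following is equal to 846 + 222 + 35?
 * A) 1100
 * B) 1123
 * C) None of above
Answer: C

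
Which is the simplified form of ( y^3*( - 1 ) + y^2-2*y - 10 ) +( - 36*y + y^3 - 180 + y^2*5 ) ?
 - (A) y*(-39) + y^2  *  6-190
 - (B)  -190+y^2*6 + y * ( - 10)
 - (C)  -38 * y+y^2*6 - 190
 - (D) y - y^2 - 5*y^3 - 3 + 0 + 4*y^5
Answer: C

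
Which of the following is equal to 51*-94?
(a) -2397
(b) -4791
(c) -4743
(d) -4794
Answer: d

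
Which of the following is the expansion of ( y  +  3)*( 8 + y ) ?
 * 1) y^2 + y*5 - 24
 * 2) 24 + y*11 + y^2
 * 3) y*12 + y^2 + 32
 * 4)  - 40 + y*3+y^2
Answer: 2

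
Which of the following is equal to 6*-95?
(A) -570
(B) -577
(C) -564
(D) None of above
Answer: A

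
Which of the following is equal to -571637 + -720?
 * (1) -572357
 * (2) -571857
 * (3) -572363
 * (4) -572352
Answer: 1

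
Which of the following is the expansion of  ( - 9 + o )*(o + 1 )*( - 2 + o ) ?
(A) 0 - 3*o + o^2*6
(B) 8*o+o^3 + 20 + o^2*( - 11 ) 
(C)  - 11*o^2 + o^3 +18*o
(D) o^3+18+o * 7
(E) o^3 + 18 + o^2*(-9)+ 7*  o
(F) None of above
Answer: F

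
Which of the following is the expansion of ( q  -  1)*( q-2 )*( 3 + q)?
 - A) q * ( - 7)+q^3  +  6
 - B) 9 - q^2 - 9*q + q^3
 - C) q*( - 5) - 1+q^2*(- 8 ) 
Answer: A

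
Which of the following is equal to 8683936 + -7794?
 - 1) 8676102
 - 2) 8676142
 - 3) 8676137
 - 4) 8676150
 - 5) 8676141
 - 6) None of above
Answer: 2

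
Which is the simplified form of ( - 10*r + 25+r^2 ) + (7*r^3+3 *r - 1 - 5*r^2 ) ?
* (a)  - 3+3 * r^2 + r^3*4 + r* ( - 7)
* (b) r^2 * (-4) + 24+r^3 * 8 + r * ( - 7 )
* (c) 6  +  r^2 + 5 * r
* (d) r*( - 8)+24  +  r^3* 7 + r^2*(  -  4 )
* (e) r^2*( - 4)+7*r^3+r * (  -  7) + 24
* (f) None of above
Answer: e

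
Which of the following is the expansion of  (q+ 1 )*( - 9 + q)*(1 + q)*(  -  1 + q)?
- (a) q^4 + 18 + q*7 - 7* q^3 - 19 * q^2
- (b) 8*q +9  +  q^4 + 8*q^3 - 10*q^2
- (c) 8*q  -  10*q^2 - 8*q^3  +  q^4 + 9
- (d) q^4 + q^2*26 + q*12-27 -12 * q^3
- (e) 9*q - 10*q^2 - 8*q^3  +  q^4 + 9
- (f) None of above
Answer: c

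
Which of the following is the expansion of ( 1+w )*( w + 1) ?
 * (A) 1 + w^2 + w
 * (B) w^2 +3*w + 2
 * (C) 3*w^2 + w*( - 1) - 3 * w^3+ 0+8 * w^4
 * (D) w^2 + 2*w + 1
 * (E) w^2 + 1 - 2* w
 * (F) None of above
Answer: D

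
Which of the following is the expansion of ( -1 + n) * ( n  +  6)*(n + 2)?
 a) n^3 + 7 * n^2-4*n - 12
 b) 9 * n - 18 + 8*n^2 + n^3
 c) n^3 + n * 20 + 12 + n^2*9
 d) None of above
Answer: d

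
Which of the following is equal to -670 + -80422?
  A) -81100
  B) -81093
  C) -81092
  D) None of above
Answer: C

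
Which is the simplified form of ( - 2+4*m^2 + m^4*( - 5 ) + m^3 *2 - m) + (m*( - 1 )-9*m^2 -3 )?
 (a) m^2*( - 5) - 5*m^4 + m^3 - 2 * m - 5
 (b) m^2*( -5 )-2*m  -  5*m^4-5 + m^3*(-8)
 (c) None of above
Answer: c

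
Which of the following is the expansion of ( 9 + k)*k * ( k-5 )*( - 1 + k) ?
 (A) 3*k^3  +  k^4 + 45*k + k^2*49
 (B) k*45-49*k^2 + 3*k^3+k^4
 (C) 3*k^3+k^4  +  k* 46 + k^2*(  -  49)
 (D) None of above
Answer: B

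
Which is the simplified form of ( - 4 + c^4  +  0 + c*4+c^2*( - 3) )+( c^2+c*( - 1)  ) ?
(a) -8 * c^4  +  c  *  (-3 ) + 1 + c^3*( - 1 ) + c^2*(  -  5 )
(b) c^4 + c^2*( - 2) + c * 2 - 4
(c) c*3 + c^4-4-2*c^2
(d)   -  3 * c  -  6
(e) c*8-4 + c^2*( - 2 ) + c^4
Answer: c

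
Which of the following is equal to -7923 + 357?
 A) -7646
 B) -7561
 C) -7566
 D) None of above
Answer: C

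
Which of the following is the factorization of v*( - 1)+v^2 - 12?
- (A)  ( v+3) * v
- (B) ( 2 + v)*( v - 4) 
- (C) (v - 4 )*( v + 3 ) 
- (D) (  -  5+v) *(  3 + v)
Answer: C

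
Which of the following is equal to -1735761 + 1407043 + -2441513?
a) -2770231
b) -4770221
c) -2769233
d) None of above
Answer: a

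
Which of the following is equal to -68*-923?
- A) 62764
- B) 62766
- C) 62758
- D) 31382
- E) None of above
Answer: A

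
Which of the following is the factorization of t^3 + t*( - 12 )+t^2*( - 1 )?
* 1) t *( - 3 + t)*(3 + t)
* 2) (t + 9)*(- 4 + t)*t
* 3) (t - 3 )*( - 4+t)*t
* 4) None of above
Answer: 4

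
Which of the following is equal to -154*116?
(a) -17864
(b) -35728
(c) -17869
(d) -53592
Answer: a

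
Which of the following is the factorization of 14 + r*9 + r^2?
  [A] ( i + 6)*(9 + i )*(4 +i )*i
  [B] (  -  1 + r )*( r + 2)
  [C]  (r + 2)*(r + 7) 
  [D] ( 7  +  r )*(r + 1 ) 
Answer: C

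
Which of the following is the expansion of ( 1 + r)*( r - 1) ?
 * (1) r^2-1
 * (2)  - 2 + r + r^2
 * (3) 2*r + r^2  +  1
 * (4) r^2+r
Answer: 1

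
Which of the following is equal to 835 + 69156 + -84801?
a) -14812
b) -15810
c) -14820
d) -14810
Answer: d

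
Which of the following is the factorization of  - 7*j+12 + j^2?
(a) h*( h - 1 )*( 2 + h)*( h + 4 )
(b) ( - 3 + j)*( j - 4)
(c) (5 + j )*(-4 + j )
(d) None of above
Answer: b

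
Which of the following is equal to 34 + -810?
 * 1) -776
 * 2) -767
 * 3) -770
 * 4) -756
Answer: 1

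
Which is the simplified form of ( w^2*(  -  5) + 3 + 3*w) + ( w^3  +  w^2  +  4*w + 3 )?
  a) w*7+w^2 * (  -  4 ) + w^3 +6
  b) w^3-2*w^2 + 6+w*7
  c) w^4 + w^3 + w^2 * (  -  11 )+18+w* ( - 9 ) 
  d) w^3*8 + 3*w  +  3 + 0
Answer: a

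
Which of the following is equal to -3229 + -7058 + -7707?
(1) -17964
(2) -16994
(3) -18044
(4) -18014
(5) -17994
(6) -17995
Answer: 5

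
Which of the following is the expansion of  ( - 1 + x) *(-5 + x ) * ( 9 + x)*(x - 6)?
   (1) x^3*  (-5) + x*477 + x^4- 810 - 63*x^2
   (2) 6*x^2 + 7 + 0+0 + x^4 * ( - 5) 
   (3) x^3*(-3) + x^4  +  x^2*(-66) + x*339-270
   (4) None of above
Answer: 4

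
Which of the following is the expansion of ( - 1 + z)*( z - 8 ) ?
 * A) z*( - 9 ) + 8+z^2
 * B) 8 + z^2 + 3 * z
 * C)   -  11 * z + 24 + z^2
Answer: A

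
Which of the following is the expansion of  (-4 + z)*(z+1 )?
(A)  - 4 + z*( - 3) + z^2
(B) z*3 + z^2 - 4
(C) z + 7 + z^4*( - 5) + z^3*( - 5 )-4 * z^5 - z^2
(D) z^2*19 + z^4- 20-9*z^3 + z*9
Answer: A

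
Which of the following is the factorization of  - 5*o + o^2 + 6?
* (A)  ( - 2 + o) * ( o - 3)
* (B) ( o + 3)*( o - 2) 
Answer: A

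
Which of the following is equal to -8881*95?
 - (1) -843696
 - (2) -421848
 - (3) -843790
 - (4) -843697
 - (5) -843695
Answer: 5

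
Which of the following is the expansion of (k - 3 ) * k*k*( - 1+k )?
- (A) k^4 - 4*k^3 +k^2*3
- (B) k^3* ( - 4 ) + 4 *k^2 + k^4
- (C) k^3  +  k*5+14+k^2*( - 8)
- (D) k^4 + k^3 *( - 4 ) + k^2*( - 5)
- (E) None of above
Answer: A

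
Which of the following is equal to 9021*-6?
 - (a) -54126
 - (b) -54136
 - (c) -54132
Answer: a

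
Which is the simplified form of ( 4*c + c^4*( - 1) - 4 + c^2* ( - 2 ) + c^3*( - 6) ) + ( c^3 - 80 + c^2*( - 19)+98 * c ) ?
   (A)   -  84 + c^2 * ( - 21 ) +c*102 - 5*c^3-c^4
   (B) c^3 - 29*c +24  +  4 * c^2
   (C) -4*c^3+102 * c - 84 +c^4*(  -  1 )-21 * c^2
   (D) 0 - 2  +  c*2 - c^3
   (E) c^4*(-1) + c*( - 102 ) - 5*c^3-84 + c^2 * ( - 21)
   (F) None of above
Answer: A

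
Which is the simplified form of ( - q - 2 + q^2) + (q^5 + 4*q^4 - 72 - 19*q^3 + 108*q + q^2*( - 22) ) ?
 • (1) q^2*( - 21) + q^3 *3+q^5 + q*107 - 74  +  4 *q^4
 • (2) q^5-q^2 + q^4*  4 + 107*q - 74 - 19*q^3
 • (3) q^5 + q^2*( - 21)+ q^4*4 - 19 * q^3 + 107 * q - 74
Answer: 3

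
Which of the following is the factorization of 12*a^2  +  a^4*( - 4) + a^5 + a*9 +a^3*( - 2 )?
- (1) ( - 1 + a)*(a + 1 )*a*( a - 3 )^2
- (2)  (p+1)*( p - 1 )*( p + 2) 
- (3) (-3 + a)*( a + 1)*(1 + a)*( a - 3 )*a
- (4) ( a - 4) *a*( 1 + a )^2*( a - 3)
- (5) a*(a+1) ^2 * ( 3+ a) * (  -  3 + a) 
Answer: 3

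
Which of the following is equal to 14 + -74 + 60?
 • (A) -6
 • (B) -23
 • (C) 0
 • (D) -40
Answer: C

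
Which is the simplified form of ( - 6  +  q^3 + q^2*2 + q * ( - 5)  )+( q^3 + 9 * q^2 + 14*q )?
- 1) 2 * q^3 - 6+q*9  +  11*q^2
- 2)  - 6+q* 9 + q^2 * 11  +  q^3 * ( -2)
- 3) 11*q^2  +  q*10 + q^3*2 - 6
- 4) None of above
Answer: 1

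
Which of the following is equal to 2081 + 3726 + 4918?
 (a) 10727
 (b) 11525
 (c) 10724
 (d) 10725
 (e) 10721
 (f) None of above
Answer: d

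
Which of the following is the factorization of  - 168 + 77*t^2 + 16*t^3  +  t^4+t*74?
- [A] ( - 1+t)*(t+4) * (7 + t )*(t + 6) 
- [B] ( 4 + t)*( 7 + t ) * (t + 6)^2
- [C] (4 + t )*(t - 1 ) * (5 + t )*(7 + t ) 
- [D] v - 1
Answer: A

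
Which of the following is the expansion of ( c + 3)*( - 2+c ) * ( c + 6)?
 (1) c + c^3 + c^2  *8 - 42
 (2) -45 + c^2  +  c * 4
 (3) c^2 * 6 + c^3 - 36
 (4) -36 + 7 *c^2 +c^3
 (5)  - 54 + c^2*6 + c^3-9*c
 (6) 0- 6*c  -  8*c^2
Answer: 4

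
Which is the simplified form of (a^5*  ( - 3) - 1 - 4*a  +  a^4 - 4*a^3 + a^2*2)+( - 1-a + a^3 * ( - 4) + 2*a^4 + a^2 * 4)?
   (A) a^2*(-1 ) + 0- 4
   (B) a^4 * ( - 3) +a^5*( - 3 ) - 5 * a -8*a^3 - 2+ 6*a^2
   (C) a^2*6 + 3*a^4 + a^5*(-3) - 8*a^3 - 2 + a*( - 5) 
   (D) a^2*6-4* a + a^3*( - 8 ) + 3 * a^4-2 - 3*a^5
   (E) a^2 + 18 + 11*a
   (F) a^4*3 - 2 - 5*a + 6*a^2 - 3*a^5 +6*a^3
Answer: C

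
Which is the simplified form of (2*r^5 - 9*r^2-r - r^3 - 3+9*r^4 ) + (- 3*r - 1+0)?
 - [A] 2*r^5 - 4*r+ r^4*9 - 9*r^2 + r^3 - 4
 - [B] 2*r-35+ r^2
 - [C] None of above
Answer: C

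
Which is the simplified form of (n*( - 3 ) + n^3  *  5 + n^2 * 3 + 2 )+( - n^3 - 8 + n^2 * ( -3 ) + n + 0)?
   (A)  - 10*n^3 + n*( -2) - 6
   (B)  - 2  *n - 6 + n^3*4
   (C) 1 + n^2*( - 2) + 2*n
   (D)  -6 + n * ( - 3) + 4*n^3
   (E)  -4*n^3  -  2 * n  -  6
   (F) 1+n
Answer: B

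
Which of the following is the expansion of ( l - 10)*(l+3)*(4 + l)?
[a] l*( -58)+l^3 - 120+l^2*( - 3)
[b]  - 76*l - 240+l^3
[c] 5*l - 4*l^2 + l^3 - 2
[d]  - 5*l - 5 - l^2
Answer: a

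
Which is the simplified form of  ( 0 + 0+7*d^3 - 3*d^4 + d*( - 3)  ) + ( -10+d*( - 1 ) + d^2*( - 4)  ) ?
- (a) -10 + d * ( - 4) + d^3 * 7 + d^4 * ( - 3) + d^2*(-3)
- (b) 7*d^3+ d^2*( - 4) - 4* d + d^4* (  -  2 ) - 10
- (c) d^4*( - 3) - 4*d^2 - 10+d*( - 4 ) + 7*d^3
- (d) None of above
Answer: c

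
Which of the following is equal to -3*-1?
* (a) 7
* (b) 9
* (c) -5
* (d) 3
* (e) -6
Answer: d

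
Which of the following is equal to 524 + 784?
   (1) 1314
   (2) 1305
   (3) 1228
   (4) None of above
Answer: 4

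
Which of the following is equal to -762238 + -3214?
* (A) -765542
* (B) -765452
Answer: B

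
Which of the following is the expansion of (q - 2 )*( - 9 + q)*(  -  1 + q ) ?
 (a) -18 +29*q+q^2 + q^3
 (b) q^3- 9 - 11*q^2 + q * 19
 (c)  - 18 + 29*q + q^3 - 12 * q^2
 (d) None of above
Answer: c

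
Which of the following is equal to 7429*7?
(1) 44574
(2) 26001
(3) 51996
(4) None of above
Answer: 4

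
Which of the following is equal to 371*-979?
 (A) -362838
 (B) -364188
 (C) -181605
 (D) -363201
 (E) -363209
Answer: E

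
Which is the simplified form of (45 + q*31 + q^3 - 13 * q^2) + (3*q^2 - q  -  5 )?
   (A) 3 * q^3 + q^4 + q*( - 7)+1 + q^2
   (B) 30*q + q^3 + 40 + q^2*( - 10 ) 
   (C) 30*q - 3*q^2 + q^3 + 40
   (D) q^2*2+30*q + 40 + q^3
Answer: B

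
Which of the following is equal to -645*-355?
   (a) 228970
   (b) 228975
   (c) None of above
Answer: b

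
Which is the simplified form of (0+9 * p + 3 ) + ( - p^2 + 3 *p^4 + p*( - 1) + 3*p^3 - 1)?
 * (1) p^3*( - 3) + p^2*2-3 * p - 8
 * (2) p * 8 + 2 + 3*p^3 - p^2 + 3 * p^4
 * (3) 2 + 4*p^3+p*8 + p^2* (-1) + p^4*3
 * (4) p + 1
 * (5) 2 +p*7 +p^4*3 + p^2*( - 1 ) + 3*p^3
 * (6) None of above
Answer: 2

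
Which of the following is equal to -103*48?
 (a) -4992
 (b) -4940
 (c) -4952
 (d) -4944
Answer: d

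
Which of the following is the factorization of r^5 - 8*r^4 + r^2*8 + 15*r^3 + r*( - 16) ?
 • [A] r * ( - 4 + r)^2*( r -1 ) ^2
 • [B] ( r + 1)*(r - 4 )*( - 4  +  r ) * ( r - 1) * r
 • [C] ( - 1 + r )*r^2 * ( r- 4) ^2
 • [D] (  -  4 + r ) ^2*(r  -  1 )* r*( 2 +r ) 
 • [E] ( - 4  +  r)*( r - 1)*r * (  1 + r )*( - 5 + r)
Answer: B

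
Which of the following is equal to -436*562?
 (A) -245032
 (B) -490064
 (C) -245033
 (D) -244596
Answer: A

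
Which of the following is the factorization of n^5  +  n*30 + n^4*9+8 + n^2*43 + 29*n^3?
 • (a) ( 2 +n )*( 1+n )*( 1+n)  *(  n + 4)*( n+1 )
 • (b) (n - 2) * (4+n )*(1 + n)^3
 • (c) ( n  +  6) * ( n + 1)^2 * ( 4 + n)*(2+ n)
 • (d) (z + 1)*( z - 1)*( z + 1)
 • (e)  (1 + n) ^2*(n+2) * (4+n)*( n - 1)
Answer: a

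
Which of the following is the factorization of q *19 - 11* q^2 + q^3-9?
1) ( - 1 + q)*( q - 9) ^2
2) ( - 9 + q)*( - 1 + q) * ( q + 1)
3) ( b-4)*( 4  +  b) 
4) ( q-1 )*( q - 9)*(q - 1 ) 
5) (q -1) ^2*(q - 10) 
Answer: 4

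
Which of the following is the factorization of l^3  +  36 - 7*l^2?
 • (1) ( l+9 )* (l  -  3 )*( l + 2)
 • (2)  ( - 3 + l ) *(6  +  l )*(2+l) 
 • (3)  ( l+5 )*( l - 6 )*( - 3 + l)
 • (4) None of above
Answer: 4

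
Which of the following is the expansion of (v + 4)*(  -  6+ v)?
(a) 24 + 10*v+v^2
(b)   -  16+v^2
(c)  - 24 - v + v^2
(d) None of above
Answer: d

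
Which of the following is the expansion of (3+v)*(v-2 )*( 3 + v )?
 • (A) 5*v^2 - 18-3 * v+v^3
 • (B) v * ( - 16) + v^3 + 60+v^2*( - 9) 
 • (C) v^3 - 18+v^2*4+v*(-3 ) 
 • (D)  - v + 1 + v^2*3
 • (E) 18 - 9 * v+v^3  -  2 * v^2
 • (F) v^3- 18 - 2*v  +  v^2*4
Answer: C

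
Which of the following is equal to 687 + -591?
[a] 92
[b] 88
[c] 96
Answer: c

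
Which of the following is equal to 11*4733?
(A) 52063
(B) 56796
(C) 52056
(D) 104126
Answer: A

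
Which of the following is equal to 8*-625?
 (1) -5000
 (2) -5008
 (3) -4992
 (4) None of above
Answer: 1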